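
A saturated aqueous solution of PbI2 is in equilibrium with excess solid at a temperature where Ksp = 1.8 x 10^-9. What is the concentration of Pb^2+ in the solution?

PbI2(s) ⇌ Pb^2+ + 2 I^-
Ksp = [Pb^2+][I^-]^2
With molar solubility s: [Pb^2+] = s, [I^-] = 2s.
So Ksp = s × (2s)^2 = 4s^3
Solving, s = (1.8 x 10^-9/4)^(1/3) = 7.66 x 10^-4 M
[Pb^2+] = s = 7.7 × 10^-4 M

[Pb^2+] ≈ 7.7 × 10^-4 M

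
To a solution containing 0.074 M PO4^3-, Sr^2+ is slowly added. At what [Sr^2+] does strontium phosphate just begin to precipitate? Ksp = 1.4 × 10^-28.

Sr3(PO4)2(s) <=> 3 Sr^2+(aq) + 2 PO4^3-(aq)
Ksp = [Sr^2+]^3[PO4^3-]^2
Precipitation begins when Q = Ksp. With [PO4^3-] = 0.074 M:
1.4 × 10^-28 = (0.074)^2 × [Sr^2+]^3
[Sr^2+] = (1.4 × 10^-28 / 5.48 x 10^-3)^(1/3) = 2.9 x 10^-9 M

2.9e-9 M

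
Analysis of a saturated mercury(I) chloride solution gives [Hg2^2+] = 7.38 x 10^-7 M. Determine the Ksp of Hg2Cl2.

1.61 x 10^-18

Hg2Cl2(s) ⇌ Hg2^2+(aq) + 2 Cl^-(aq)
Stoichiometry gives [Cl^-] = (2/1)[Hg2^2+] = 1.476 × 10^-6 M.
Ksp = [Hg2^2+][Cl^-]^2
Ksp = 7.38 × 10^-7 × (1.476 × 10^-6)^2 = 1.61 × 10^-18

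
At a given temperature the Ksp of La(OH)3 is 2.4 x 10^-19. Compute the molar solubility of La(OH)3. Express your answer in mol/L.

s = 9.7e-6 M

La(OH)3(s) ⇌ La^3+ + 3 OH^-
Ksp = [La^3+][OH^-]^3
If s mol/L of La(OH)3 dissolves, [La^3+] = s and [OH^-] = 3s.
Ksp = s(3s)^3 = 27s^4
Solving, s = (2.4 x 10^-19/27)^(1/4) = 9.7 × 10^-6 M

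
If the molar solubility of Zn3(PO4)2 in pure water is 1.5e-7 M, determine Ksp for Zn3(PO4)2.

Zn3(PO4)2(s) ⇌ 3 Zn^2+ + 2 PO4^3-
If s mol/L of Zn3(PO4)2 dissolves, [Zn^2+] = 3s and [PO4^3-] = 2s.
Ksp = [Zn^2+]^3[PO4^3-]^2
Substituting: Ksp = (3s)^3(2s)^2 = 108s^5
Ksp = 108 × (1.5 × 10^-7)^5 = 8.2 × 10^-33

8.2 × 10^-33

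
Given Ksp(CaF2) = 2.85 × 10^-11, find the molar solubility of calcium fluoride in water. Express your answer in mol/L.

s ≈ 1.92 × 10^-4 M

CaF2(s) <=> Ca^2+(aq) + 2 F^-(aq)
Ksp = [Ca^2+][F^-]^2
With molar solubility s: [Ca^2+] = s, [F^-] = 2s.
Ksp = s(2s)^2 = 4s^3
Solving, s = (2.85 × 10^-11/4)^(1/3) = 1.92 x 10^-4 M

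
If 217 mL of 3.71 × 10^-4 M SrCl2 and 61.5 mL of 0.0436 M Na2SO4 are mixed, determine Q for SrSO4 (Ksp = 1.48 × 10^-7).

Total volume = 217 + 61.5 = 278.5 mL.
[Sr^2+] = 3.71 x 10^-4 × (217/278.5) = 2.891 x 10^-4 M
[SO4^2-] = 4.36 × 10^-2 × (61.5/278.5) = 9.628 x 10^-3 M
SrSO4(s) <=> Sr^2+ + SO4^2-, so Q = [Sr^2+][SO4^2-]
Q = (2.891 x 10^-4)(9.628 × 10^-3) = 2.78 × 10^-6
Q > Ksp, so SrSO4 will precipitate.

Q ≈ 2.78e-6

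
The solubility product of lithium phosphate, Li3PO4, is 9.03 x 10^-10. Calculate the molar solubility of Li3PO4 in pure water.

s = 2.40 × 10^-3 M

Li3PO4(s) ⇌ 3 Li^+ + PO4^3-
Ksp = [Li^+]^3[PO4^3-]
If s mol/L of Li3PO4 dissolves, [Li^+] = 3s and [PO4^3-] = s.
So Ksp = (3s)^3 × s = 27s^4
s = (9.03 x 10^-10 / 27)^(1/4) = 2.40 x 10^-3 M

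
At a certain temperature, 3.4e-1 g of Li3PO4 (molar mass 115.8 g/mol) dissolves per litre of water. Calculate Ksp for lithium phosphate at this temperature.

2.0 × 10^-9

Molar solubility s = (3.4 x 10^-1 g/L) / (115.8 g/mol) = 2.94 × 10^-3 M.
Li3PO4(s) ⇌ 3 Li^+ + PO4^3-
Let s = molar solubility. Then [Li^+] = 3s and [PO4^3-] = s.
Ksp = [Li^+]^3[PO4^3-]
Substituting: Ksp = (3s)^3s = 27s^4
Ksp = 27 × (2.94 x 10^-3)^4 = 2.0 x 10^-9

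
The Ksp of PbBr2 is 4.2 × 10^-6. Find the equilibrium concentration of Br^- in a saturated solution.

PbBr2(s) ⇌ Pb^2+ + 2 Br^-
Ksp = [Pb^2+][Br^-]^2
With molar solubility s: [Pb^2+] = s, [Br^-] = 2s.
Substituting: Ksp = s(2s)^2 = 4s^3
s^3 = 4.2 × 10^-6 / 4, so s = 1.02 × 10^-2 M
[Br^-] = 2s = 2.0 x 10^-2 M

0.020 M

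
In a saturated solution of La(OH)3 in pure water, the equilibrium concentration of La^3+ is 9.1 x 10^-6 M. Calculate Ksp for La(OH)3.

1.9e-19

La(OH)3(s) <=> La^3+(aq) + 3 OH^-(aq)
Stoichiometry gives [OH^-] = (3/1)[La^3+] = 2.73 × 10^-5 M.
Ksp = [La^3+][OH^-]^3
Ksp = 9.1 x 10^-6 × (2.73 × 10^-5)^3 = 1.9 × 10^-19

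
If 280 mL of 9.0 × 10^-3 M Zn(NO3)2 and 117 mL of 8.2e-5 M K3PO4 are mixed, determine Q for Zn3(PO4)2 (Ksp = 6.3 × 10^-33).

1.5 x 10^-16

Total volume = 280 + 117 = 397 mL.
[Zn^2+] = 9.0 x 10^-3 × (280/397) = 6.35 × 10^-3 M
[PO4^3-] = 8.2 × 10^-5 × (117/397) = 2.42 × 10^-5 M
Zn3(PO4)2(s) ⇌ 3 Zn^2+(aq) + 2 PO4^3-(aq), so Q = [Zn^2+]^3[PO4^3-]^2
Q = (6.35 x 10^-3)^3(2.42 × 10^-5)^2 = 1.5 x 10^-16
Q > Ksp, so Zn3(PO4)2 will precipitate.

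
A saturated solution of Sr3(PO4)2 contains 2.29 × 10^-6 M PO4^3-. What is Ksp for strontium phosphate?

Sr3(PO4)2(s) ⇌ 3 Sr^2+ + 2 PO4^3-
Stoichiometry gives [Sr^2+] = (3/2)[PO4^3-] = 3.435 x 10^-6 M.
Ksp = [Sr^2+]^3[PO4^3-]^2
Ksp = (3.435 x 10^-6)^3 × (2.29 x 10^-6)^2 = 2.13 × 10^-28

Ksp = 2.13 x 10^-28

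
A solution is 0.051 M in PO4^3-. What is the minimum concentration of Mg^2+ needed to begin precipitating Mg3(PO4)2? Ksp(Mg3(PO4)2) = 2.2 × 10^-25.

Mg3(PO4)2(s) <=> 3 Mg^2+ + 2 PO4^3-
Ksp = [Mg^2+]^3[PO4^3-]^2
Precipitation begins when Q = Ksp. With [PO4^3-] = 0.051 M:
2.2 × 10^-25 = (0.051)^2 × [Mg^2+]^3
[Mg^2+] = (2.2 × 10^-25 / 2.60 x 10^-3)^(1/3) = 4.4 × 10^-8 M

4.4 × 10^-8 M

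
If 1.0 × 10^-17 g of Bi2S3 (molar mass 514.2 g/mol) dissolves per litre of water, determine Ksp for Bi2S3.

Ksp ≈ 3.0 × 10^-97

Molar solubility s = (1.0 × 10^-17 g/L) / (514.2 g/mol) = 1.94 x 10^-20 M.
Bi2S3(s) ⇌ 2 Bi^3+(aq) + 3 S^2-(aq)
If s mol/L of Bi2S3 dissolves, [Bi^3+] = 2s and [S^2-] = 3s.
Ksp = [Bi^3+]^2[S^2-]^3
Substituting: Ksp = (2s)^2(3s)^3 = 108s^5
Ksp = 108 × (1.94 × 10^-20)^5 = 3.0 × 10^-97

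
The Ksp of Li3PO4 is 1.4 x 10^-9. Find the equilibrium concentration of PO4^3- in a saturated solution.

Li3PO4(s) ⇌ 3 Li^+ + PO4^3-
Ksp = [Li^+]^3[PO4^3-]
With molar solubility s: [Li^+] = 3s, [PO4^3-] = s.
Ksp = (3s)^3s = 27s^4
Solving, s = (1.4 x 10^-9/27)^(1/4) = 2.68 × 10^-3 M
[PO4^3-] = s = 2.7 × 10^-3 M

[PO4^3-] = 2.7 × 10^-3 M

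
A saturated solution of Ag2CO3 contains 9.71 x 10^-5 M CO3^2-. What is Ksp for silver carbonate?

Ag2CO3(s) ⇌ 2 Ag^+ + CO3^2-
Stoichiometry gives [Ag^+] = (2/1)[CO3^2-] = 1.942 x 10^-4 M.
Ksp = [Ag^+]^2[CO3^2-]
Ksp = (1.942 × 10^-4)^2 × 9.71 x 10^-5 = 3.66 x 10^-12

3.66e-12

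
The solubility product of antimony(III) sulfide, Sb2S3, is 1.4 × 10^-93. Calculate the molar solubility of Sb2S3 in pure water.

1.1 × 10^-19 M

Sb2S3(s) ⇌ 2 Sb^3+(aq) + 3 S^2-(aq)
Ksp = [Sb^3+]^2[S^2-]^3
For each mole of Sb2S3 that dissolves: [Sb^3+] = 2s, [S^2-] = 3s.
So Ksp = (2s)^2 × (3s)^3 = 108s^5
s = (1.4 × 10^-93 / 108)^(1/5) = 1.1 × 10^-19 M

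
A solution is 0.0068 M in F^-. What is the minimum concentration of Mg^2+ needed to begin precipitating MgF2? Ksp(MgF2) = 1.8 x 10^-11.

[Mg^2+] = 3.9 × 10^-7 M

MgF2(s) <=> Mg^2+ + 2 F^-
Ksp = [Mg^2+][F^-]^2
Precipitation begins when Q = Ksp. With [F^-] = 0.0068 M:
1.8 x 10^-11 = (0.0068)^2 × [Mg^2+]
[Mg^2+] = (1.8 x 10^-11 / 4.62 × 10^-5) = 3.9 × 10^-7 M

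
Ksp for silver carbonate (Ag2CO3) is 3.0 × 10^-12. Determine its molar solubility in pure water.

s = 9.1 × 10^-5 M

Ag2CO3(s) ⇌ 2 Ag^+(aq) + CO3^2-(aq)
Ksp = [Ag^+]^2[CO3^2-]
With molar solubility s: [Ag^+] = 2s, [CO3^2-] = s.
So Ksp = (2s)^2 × s = 4s^3
s = (3.0 × 10^-12 / 4)^(1/3) = 9.1 x 10^-5 M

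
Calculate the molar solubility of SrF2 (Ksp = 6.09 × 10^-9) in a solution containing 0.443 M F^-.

SrF2(s) <=> Sr^2+(aq) + 2 F^-(aq)
Ksp = [Sr^2+][F^-]^2
Let s = moles of SrF2 that dissolve per litre. [Sr^2+] = s, [F^-] = 0.443 + 2s ≈ 0.443 (since the F^- already present dominates).
Ksp ≈ s × (0.443)^2
s = 3.10 × 10^-8 M
Check: 2s = 6.2 × 10^-8 ≪ 0.443, so the approximation is valid.

3.10 x 10^-8 M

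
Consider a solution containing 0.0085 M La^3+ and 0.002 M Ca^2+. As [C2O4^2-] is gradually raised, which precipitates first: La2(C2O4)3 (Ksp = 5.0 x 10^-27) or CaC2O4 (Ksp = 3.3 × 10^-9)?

Precipitation of each salt starts when its ion product equals its Ksp.
For La2(C2O4)3: 5.0 x 10^-27 = (0.0085)^2 × [C2O4^2-]^3  ⇒  [C2O4^2-] = 4.1 × 10^-8 M.
For CaC2O4: 3.3 × 10^-9 = 0.002 × [C2O4^2-]  ⇒  [C2O4^2-] = 1.7 × 10^-6 M.
The salt with the lower threshold [C2O4^2-] precipitates first: La2(C2O4)3.

La2(C2O4)3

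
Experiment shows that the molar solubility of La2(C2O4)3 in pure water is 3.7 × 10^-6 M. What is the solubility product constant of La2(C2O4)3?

Ksp = 7.5e-26

La2(C2O4)3(s) <=> 2 La^3+ + 3 C2O4^2-
For each mole of La2(C2O4)3 that dissolves: [La^3+] = 2s, [C2O4^2-] = 3s.
Ksp = [La^3+]^2[C2O4^2-]^3
Substituting: Ksp = (2s)^2(3s)^3 = 108s^5
Ksp = 108 × (3.7 × 10^-6)^5 = 7.5 × 10^-26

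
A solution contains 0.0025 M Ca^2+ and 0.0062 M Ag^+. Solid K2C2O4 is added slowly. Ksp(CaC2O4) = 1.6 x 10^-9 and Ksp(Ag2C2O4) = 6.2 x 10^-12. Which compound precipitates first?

Precipitation of each salt starts when its ion product equals its Ksp.
For CaC2O4: 1.6 x 10^-9 = 0.0025 × [C2O4^2-]  ⇒  [C2O4^2-] = 6.4 x 10^-7 M.
For Ag2C2O4: 6.2 x 10^-12 = (0.0062)^2 × [C2O4^2-]  ⇒  [C2O4^2-] = 1.6 × 10^-7 M.
The salt with the lower threshold [C2O4^2-] precipitates first: Ag2C2O4.

Ag2C2O4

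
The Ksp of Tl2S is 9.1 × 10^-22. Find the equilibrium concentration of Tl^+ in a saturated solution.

[Tl^+] = 1.2 x 10^-7 M

Tl2S(s) <=> 2 Tl^+ + S^2-
Ksp = [Tl^+]^2[S^2-]
If s mol/L of Tl2S dissolves, [Tl^+] = 2s and [S^2-] = s.
Substituting: Ksp = (2s)^2s = 4s^3
Solving, s = (9.1 × 10^-22/4)^(1/3) = 6.10 × 10^-8 M
[Tl^+] = 2s = 1.2 x 10^-7 M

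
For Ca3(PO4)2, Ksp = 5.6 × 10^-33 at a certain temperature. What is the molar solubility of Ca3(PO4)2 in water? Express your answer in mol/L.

Ca3(PO4)2(s) ⇌ 3 Ca^2+ + 2 PO4^3-
Ksp = [Ca^2+]^3[PO4^3-]^2
For each mole of Ca3(PO4)2 that dissolves: [Ca^2+] = 3s, [PO4^3-] = 2s.
Substituting: Ksp = (3s)^3(2s)^2 = 108s^5
s = (5.6 × 10^-33 / 108)^(1/5) = 1.4 × 10^-7 M

1.4 × 10^-7 M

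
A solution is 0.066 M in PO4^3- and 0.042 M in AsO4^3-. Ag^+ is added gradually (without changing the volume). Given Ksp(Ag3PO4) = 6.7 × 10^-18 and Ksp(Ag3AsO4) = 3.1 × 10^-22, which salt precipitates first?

Ag3AsO4

Each salt begins to precipitate when Q = Ksp, i.e. when [Ag^+] reaches its threshold.
For Ag3PO4: 6.7 × 10^-18 = 0.066 × [Ag^+]^3  ⇒  [Ag^+] = 4.7 × 10^-6 M.
For Ag3AsO4: 3.1 × 10^-22 = 0.042 × [Ag^+]^3  ⇒  [Ag^+] = 1.9 x 10^-7 M.
The salt with the lower threshold [Ag^+] precipitates first: Ag3AsO4.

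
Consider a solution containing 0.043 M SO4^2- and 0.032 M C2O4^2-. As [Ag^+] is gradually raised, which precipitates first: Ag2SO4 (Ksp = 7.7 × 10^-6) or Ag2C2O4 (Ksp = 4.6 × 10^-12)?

Ag2C2O4

Each salt begins to precipitate when Q = Ksp, i.e. when [Ag^+] reaches its threshold.
For Ag2SO4: 7.7 × 10^-6 = 0.043 × [Ag^+]^2  ⇒  [Ag^+] = 1.3 × 10^-2 M.
For Ag2C2O4: 4.6 × 10^-12 = 0.032 × [Ag^+]^2  ⇒  [Ag^+] = 1.2 x 10^-5 M.
The salt with the lower threshold [Ag^+] precipitates first: Ag2C2O4.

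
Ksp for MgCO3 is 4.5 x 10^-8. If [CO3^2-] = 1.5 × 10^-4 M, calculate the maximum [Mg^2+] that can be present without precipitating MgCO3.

[Mg^2+] ≈ 3.0 x 10^-4 M

MgCO3(s) <=> Mg^2+ + CO3^2-
Ksp = [Mg^2+][CO3^2-]
Precipitation begins when Q = Ksp. With [CO3^2-] = 1.5 × 10^-4 M:
4.5 x 10^-8 = (1.5 × 10^-4) × [Mg^2+]
[Mg^2+] = (4.5 x 10^-8 / 1.5 × 10^-4) = 3.0 × 10^-4 M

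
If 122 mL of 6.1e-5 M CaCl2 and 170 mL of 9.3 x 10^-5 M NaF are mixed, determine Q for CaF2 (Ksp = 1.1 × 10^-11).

Total volume = 122 + 170 = 292 mL.
[Ca^2+] = 6.1 × 10^-5 × (122/292) = 2.55 × 10^-5 M
[F^-] = 9.3 × 10^-5 × (170/292) = 5.41 × 10^-5 M
CaF2(s) ⇌ Ca^2+(aq) + 2 F^-(aq), so Q = [Ca^2+][F^-]^2
Q = (2.55 × 10^-5)(5.41 x 10^-5)^2 = 7.5 × 10^-14
Q < Ksp, so no precipitate of CaF2 forms.

Q = 7.5e-14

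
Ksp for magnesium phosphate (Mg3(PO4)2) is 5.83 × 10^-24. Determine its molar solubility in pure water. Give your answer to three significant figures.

Mg3(PO4)2(s) ⇌ 3 Mg^2+(aq) + 2 PO4^3-(aq)
Ksp = [Mg^2+]^3[PO4^3-]^2
With molar solubility s: [Mg^2+] = 3s, [PO4^3-] = 2s.
So Ksp = (3s)^3 × (2s)^2 = 108s^5
s^5 = 5.83 × 10^-24 / 108, so s = 8.84 x 10^-6 M

s ≈ 8.84 × 10^-6 M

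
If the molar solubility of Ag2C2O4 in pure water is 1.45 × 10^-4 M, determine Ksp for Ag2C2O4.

1.22 × 10^-11

Ag2C2O4(s) <=> 2 Ag^+ + C2O4^2-
With molar solubility s: [Ag^+] = 2s, [C2O4^2-] = s.
Ksp = [Ag^+]^2[C2O4^2-]
Substituting: Ksp = (2s)^2s = 4s^3
Ksp = 4 × (1.45 × 10^-4)^3 = 1.22 × 10^-11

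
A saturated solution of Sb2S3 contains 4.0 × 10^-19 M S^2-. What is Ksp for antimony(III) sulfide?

Ksp = 4.6e-93

Sb2S3(s) ⇌ 2 Sb^3+ + 3 S^2-
Stoichiometry gives [Sb^3+] = (2/3)[S^2-] = 2.67 × 10^-19 M.
Ksp = [Sb^3+]^2[S^2-]^3
Ksp = (2.67 × 10^-19)^2 × (4.0 x 10^-19)^3 = 4.6 x 10^-93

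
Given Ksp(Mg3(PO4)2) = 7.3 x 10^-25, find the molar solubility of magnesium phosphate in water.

s = 5.8e-6 M

Mg3(PO4)2(s) ⇌ 3 Mg^2+ + 2 PO4^3-
Ksp = [Mg^2+]^3[PO4^3-]^2
Let s = molar solubility. Then [Mg^2+] = 3s and [PO4^3-] = 2s.
Ksp = (3s)^3(2s)^2 = 108s^5
s = (7.3 x 10^-25 / 108)^(1/5) = 5.8 × 10^-6 M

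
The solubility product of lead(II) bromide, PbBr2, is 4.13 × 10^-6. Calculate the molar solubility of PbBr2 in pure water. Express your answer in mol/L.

PbBr2(s) <=> Pb^2+(aq) + 2 Br^-(aq)
Ksp = [Pb^2+][Br^-]^2
For each mole of PbBr2 that dissolves: [Pb^2+] = s, [Br^-] = 2s.
Ksp = s(2s)^2 = 4s^3
Solving, s = (4.13 × 10^-6/4)^(1/3) = 1.01 × 10^-2 M

s = 1.01 x 10^-2 M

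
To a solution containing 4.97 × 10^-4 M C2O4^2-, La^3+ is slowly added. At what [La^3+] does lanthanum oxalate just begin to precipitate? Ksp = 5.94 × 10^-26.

La2(C2O4)3(s) ⇌ 2 La^3+ + 3 C2O4^2-
Ksp = [La^3+]^2[C2O4^2-]^3
Precipitation begins when Q = Ksp. With [C2O4^2-] = 4.97 × 10^-4 M:
5.94 × 10^-26 = (4.97 × 10^-4)^3 × [La^3+]^2
[La^3+] = (5.94 × 10^-26 / 1.228 × 10^-10)^(1/2) = 2.20 × 10^-8 M

[La^3+] = 2.20e-8 M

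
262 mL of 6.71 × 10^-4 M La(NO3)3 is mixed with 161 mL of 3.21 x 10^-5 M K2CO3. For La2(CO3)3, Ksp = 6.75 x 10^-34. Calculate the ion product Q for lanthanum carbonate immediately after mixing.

Total volume = 262 + 161 = 423 mL.
[La^3+] = 6.71 × 10^-4 × (262/423) = 4.156 x 10^-4 M
[CO3^2-] = 3.21 x 10^-5 × (161/423) = 1.222 × 10^-5 M
La2(CO3)3(s) <=> 2 La^3+ + 3 CO3^2-, so Q = [La^3+]^2[CO3^2-]^3
Q = (4.156 x 10^-4)^2(1.222 × 10^-5)^3 = 3.15 × 10^-22
Q > Ksp, so La2(CO3)3 will precipitate.

3.15 × 10^-22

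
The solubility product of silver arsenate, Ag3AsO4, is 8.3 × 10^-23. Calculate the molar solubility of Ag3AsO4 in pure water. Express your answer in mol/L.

Ag3AsO4(s) <=> 3 Ag^+ + AsO4^3-
Ksp = [Ag^+]^3[AsO4^3-]
For each mole of Ag3AsO4 that dissolves: [Ag^+] = 3s, [AsO4^3-] = s.
So Ksp = (3s)^3 × s = 27s^4
Solving, s = (8.3 × 10^-23/27)^(1/4) = 1.3 × 10^-6 M

1.3 × 10^-6 M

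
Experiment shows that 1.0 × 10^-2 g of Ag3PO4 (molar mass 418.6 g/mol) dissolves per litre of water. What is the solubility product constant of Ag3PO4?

Molar solubility s = (1.0 x 10^-2 g/L) / (418.6 g/mol) = 2.39 x 10^-5 M.
Ag3PO4(s) <=> 3 Ag^+(aq) + PO4^3-(aq)
If s mol/L of Ag3PO4 dissolves, [Ag^+] = 3s and [PO4^3-] = s.
Ksp = [Ag^+]^3[PO4^3-]
So Ksp = (3s)^3 × s = 27s^4
Ksp = 27 × (2.39 x 10^-5)^4 = 8.8 x 10^-18

8.8e-18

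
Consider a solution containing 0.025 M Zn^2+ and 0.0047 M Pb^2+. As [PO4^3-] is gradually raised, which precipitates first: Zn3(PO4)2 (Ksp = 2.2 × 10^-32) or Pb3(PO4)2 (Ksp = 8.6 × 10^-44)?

Pb3(PO4)2

Precipitation of each salt starts when its ion product equals its Ksp.
For Zn3(PO4)2: 2.2 × 10^-32 = (0.025)^3 × [PO4^3-]^2  ⇒  [PO4^3-] = 3.8 x 10^-14 M.
For Pb3(PO4)2: 8.6 × 10^-44 = (0.0047)^3 × [PO4^3-]^2  ⇒  [PO4^3-] = 9.1 × 10^-19 M.
The salt with the lower threshold [PO4^3-] precipitates first: Pb3(PO4)2.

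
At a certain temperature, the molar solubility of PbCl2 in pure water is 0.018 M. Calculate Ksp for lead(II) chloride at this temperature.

PbCl2(s) ⇌ Pb^2+(aq) + 2 Cl^-(aq)
Let s = molar solubility. Then [Pb^2+] = s and [Cl^-] = 2s.
Ksp = [Pb^2+][Cl^-]^2
So Ksp = s × (2s)^2 = 4s^3
With s = 1.8 × 10^-2: Ksp = 2.3 × 10^-5

2.3 x 10^-5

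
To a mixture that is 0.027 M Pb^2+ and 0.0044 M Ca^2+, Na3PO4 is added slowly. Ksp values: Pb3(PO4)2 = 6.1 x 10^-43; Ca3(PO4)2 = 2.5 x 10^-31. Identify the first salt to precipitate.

Precipitation of each salt starts when its ion product equals its Ksp.
For Pb3(PO4)2: 6.1 x 10^-43 = (0.027)^3 × [PO4^3-]^2  ⇒  [PO4^3-] = 1.8 × 10^-19 M.
For Ca3(PO4)2: 2.5 x 10^-31 = (0.0044)^3 × [PO4^3-]^2  ⇒  [PO4^3-] = 1.7 × 10^-12 M.
The salt with the lower threshold [PO4^3-] precipitates first: Pb3(PO4)2.

Pb3(PO4)2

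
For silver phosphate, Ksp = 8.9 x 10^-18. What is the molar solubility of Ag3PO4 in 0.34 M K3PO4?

Ag3PO4(s) <=> 3 Ag^+ + PO4^3-
Ksp = [Ag^+]^3[PO4^3-]
If s mol/L dissolves here, [Ag^+] = 3s, [PO4^3-] = 0.34 + s ≈ 0.34 (since PO4^3- from K3PO4 dominates).
Ksp ≈ (3s)^3 × 0.34
s = 9.9 × 10^-7 M
Check: s = 9.9 × 10^-7 ≪ 0.34, so the approximation is valid.

s ≈ 9.9 × 10^-7 M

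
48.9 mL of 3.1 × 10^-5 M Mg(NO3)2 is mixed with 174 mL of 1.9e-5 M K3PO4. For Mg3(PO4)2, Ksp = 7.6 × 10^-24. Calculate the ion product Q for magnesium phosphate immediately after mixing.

Total volume = 48.9 + 174 = 222.9 mL.
[Mg^2+] = 3.1 x 10^-5 × (48.9/222.9) = 6.80 × 10^-6 M
[PO4^3-] = 1.9 × 10^-5 × (174/222.9) = 1.48 × 10^-5 M
Mg3(PO4)2(s) <=> 3 Mg^2+(aq) + 2 PO4^3-(aq), so Q = [Mg^2+]^3[PO4^3-]^2
Q = (6.80 x 10^-6)^3(1.48 × 10^-5)^2 = 6.9 × 10^-26
Q < Ksp, so no precipitate of Mg3(PO4)2 forms.

Q = 6.9e-26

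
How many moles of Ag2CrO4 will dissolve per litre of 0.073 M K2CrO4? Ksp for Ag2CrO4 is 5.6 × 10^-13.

1.4 × 10^-6 M

Ag2CrO4(s) ⇌ 2 Ag^+(aq) + CrO4^2-(aq)
Ksp = [Ag^+]^2[CrO4^2-]
Let s be the molar solubility in this solution. [Ag^+] = 2s, [CrO4^2-] = 0.073 + s ≈ 0.073 (Ksp is small, so little additional dissolves).
Ksp ≈ (2s)^2 × 0.073
s = 1.4 × 10^-6 M
Check: s = 1.4 × 10^-6 ≪ 0.073, so the approximation is valid.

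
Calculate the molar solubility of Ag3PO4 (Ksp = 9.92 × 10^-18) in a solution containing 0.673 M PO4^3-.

Ag3PO4(s) ⇌ 3 Ag^+ + PO4^3-
Ksp = [Ag^+]^3[PO4^3-]
Let s be the molar solubility in this solution. [Ag^+] = 3s, [PO4^3-] = 0.673 + s ≈ 0.673 (common-ion effect: PO4^3- is already 0.673 M).
Ksp ≈ (3s)^3 × 0.673
s = 8.17 x 10^-7 M
Check: s = 8.2 × 10^-7 ≪ 0.673, so the approximation is valid.

s = 8.17 × 10^-7 M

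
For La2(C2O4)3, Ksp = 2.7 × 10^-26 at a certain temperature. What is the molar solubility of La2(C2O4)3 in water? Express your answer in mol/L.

3.0e-6 M

La2(C2O4)3(s) ⇌ 2 La^3+ + 3 C2O4^2-
Ksp = [La^3+]^2[C2O4^2-]^3
Let s = molar solubility. Then [La^3+] = 2s and [C2O4^2-] = 3s.
So Ksp = (2s)^2 × (3s)^3 = 108s^5
Solving, s = (2.7 × 10^-26/108)^(1/5) = 3.0 x 10^-6 M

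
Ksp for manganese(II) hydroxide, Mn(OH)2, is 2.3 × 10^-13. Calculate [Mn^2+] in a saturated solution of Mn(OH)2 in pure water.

Mn(OH)2(s) <=> Mn^2+(aq) + 2 OH^-(aq)
Ksp = [Mn^2+][OH^-]^2
For each mole of Mn(OH)2 that dissolves: [Mn^2+] = s, [OH^-] = 2s.
Ksp = s(2s)^2 = 4s^3
s = (2.3 × 10^-13 / 4)^(1/3) = 3.86 × 10^-5 M
[Mn^2+] = s = 3.9 × 10^-5 M

[Mn^2+] ≈ 3.9e-5 M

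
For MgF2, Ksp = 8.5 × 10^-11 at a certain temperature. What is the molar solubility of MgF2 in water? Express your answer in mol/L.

2.8 × 10^-4 M

MgF2(s) ⇌ Mg^2+(aq) + 2 F^-(aq)
Ksp = [Mg^2+][F^-]^2
Let s = molar solubility. Then [Mg^2+] = s and [F^-] = 2s.
Substituting: Ksp = s(2s)^2 = 4s^3
s^3 = 8.5 × 10^-11 / 4, so s = 2.8 x 10^-4 M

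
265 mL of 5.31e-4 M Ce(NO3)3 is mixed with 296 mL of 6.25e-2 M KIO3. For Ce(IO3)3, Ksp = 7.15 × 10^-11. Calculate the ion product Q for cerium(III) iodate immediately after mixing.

Total volume = 265 + 296 = 561 mL.
[Ce^3+] = 5.31 × 10^-4 × (265/561) = 2.508 × 10^-4 M
[IO3^-] = 6.25 x 10^-2 × (296/561) = 3.298 × 10^-2 M
Ce(IO3)3(s) ⇌ Ce^3+(aq) + 3 IO3^-(aq), so Q = [Ce^3+][IO3^-]^3
Q = (2.508 x 10^-4)(3.298 x 10^-2)^3 = 9.00 × 10^-9
Q > Ksp, so Ce(IO3)3 will precipitate.

9.00 × 10^-9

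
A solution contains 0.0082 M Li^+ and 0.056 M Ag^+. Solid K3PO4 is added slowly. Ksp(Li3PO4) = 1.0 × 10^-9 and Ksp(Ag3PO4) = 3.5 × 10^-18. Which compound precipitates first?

Precipitation of each salt starts when its ion product equals its Ksp.
For Li3PO4: 1.0 × 10^-9 = (0.0082)^3 × [PO4^3-]  ⇒  [PO4^3-] = 1.8 × 10^-3 M.
For Ag3PO4: 3.5 × 10^-18 = (0.056)^3 × [PO4^3-]  ⇒  [PO4^3-] = 2.0 × 10^-14 M.
The salt with the lower threshold [PO4^3-] precipitates first: Ag3PO4.

Ag3PO4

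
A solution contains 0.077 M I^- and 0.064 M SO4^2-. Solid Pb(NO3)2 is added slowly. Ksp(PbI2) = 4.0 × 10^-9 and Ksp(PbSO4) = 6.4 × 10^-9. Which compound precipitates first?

Precipitation of each salt starts when its ion product equals its Ksp.
For PbI2: 4.0 × 10^-9 = (0.077)^2 × [Pb^2+]  ⇒  [Pb^2+] = 6.7 × 10^-7 M.
For PbSO4: 6.4 × 10^-9 = 0.064 × [Pb^2+]  ⇒  [Pb^2+] = 1.0 × 10^-7 M.
The salt with the lower threshold [Pb^2+] precipitates first: PbSO4.

PbSO4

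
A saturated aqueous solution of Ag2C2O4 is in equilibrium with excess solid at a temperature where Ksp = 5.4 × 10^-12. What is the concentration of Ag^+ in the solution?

[Ag^+] = 2.2e-4 M

Ag2C2O4(s) <=> 2 Ag^+ + C2O4^2-
Ksp = [Ag^+]^2[C2O4^2-]
With molar solubility s: [Ag^+] = 2s, [C2O4^2-] = s.
Ksp = (2s)^2s = 4s^3
s = (5.4 × 10^-12 / 4)^(1/3) = 1.11 × 10^-4 M
[Ag^+] = 2s = 2.2 × 10^-4 M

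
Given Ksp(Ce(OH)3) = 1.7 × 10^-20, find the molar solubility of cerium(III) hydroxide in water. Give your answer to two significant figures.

Ce(OH)3(s) <=> Ce^3+(aq) + 3 OH^-(aq)
Ksp = [Ce^3+][OH^-]^3
Let s = molar solubility. Then [Ce^3+] = s and [OH^-] = 3s.
Ksp = s(3s)^3 = 27s^4
Solving, s = (1.7 × 10^-20/27)^(1/4) = 5.0 × 10^-6 M

s = 5.0 × 10^-6 M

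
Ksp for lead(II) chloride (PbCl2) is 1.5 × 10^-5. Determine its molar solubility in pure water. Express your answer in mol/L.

s ≈ 1.6e-2 M

PbCl2(s) ⇌ Pb^2+ + 2 Cl^-
Ksp = [Pb^2+][Cl^-]^2
With molar solubility s: [Pb^2+] = s, [Cl^-] = 2s.
So Ksp = s × (2s)^2 = 4s^3
Solving, s = (1.5 × 10^-5/4)^(1/3) = 1.6 × 10^-2 M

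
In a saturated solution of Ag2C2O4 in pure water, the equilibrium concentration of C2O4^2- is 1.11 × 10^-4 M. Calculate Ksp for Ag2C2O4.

Ag2C2O4(s) ⇌ 2 Ag^+(aq) + C2O4^2-(aq)
Stoichiometry gives [Ag^+] = (2/1)[C2O4^2-] = 2.220 × 10^-4 M.
Ksp = [Ag^+]^2[C2O4^2-]
Ksp = (2.220 × 10^-4)^2 × 1.11 × 10^-4 = 5.47 × 10^-12

Ksp = 5.47 × 10^-12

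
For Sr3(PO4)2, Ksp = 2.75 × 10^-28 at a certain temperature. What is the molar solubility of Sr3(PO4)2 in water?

1.21 × 10^-6 M

Sr3(PO4)2(s) ⇌ 3 Sr^2+(aq) + 2 PO4^3-(aq)
Ksp = [Sr^2+]^3[PO4^3-]^2
If s mol/L of Sr3(PO4)2 dissolves, [Sr^2+] = 3s and [PO4^3-] = 2s.
Ksp = (3s)^3(2s)^2 = 108s^5
Solving, s = (2.75 × 10^-28/108)^(1/5) = 1.21 x 10^-6 M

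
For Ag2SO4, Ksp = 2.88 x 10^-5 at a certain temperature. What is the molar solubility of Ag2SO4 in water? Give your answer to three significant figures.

Ag2SO4(s) <=> 2 Ag^+ + SO4^2-
Ksp = [Ag^+]^2[SO4^2-]
With molar solubility s: [Ag^+] = 2s, [SO4^2-] = s.
Ksp = (2s)^2s = 4s^3
s = (2.88 x 10^-5 / 4)^(1/3) = 1.93 × 10^-2 M

s = 1.93e-2 M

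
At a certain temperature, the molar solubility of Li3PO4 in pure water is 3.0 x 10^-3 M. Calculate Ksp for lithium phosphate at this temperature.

2.2 × 10^-9

Li3PO4(s) <=> 3 Li^+ + PO4^3-
Let s = molar solubility. Then [Li^+] = 3s and [PO4^3-] = s.
Ksp = [Li^+]^3[PO4^3-]
Substituting: Ksp = (3s)^3s = 27s^4
With s = 3.0 × 10^-3: Ksp = 2.2 x 10^-9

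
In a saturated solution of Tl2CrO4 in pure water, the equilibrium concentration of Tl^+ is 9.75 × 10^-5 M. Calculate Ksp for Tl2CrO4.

Tl2CrO4(s) ⇌ 2 Tl^+ + CrO4^2-
Stoichiometry gives [CrO4^2-] = (1/2)[Tl^+] = 4.875 × 10^-5 M.
Ksp = [Tl^+]^2[CrO4^2-]
Ksp = (9.75 x 10^-5)^2 × 4.875 × 10^-5 = 4.63 × 10^-13

4.63 × 10^-13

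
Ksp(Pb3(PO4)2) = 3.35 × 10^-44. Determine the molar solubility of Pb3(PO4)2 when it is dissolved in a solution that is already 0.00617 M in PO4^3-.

Pb3(PO4)2(s) ⇌ 3 Pb^2+ + 2 PO4^3-
Ksp = [Pb^2+]^3[PO4^3-]^2
If s mol/L dissolves here, [Pb^2+] = 3s, [PO4^3-] = 0.00617 + 2s ≈ 0.00617 (Ksp is small, so little additional dissolves).
Ksp ≈ (3s)^3 × (0.00617)^2
s = 3.19 × 10^-14 M
Check: 2s = 6.4 × 10^-14 ≪ 0.00617, so the approximation is valid.

3.19 x 10^-14 M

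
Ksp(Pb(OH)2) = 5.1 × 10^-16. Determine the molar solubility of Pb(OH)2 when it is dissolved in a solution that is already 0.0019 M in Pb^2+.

s ≈ 2.6 x 10^-7 M

Pb(OH)2(s) ⇌ Pb^2+(aq) + 2 OH^-(aq)
Ksp = [Pb^2+][OH^-]^2
Let s be the molar solubility in this solution. [Pb^2+] = 0.0019 + s ≈ 0.0019, [OH^-] = 2s (common-ion effect: Pb^2+ is already 0.0019 M).
Ksp ≈ 0.0019 × (2s)^2
s = 2.6 x 10^-7 M
Check: s = 2.6 × 10^-7 ≪ 0.0019, so the approximation is valid.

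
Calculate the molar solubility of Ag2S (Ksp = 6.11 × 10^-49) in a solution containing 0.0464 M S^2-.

Ag2S(s) ⇌ 2 Ag^+(aq) + S^2-(aq)
Ksp = [Ag^+]^2[S^2-]
If s mol/L dissolves here, [Ag^+] = 2s, [S^2-] = 0.0464 + s ≈ 0.0464 (Ksp is small, so little additional dissolves).
Ksp ≈ (2s)^2 × 0.0464
s = 1.81 × 10^-24 M
Check: s = 1.8 × 10^-24 ≪ 0.0464, so the approximation is valid.

s ≈ 1.81e-24 M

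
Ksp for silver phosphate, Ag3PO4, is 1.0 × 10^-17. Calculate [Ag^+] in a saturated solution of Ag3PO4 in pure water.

[Ag^+] = 7.4e-5 M

Ag3PO4(s) <=> 3 Ag^+(aq) + PO4^3-(aq)
Ksp = [Ag^+]^3[PO4^3-]
Let s = molar solubility. Then [Ag^+] = 3s and [PO4^3-] = s.
So Ksp = (3s)^3 × s = 27s^4
s^4 = 1.0 × 10^-17 / 27, so s = 2.47 x 10^-5 M
[Ag^+] = 3s = 7.4 × 10^-5 M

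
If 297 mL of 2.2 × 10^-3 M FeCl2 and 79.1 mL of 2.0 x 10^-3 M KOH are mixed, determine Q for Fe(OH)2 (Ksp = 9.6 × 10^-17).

Total volume = 297 + 79.1 = 376.1 mL.
[Fe^2+] = 2.2 × 10^-3 × (297/376.1) = 1.74 × 10^-3 M
[OH^-] = 2.0 × 10^-3 × (79.1/376.1) = 4.21 × 10^-4 M
Fe(OH)2(s) ⇌ Fe^2+(aq) + 2 OH^-(aq), so Q = [Fe^2+][OH^-]^2
Q = (1.74 × 10^-3)(4.21 × 10^-4)^2 = 3.1 x 10^-10
Q > Ksp, so Fe(OH)2 will precipitate.

3.1 × 10^-10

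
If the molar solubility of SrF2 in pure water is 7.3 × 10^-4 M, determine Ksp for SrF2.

SrF2(s) ⇌ Sr^2+ + 2 F^-
With molar solubility s: [Sr^2+] = s, [F^-] = 2s.
Ksp = [Sr^2+][F^-]^2
Substituting: Ksp = s(2s)^2 = 4s^3
Ksp = 4 × (7.3 x 10^-4)^3 = 1.6 × 10^-9

Ksp ≈ 1.6 x 10^-9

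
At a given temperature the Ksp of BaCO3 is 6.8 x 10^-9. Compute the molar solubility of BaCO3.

s = 8.2 × 10^-5 M

BaCO3(s) ⇌ Ba^2+ + CO3^2-
Ksp = [Ba^2+][CO3^2-]
Let s = molar solubility. Then [Ba^2+] = s and [CO3^2-] = s.
Ksp = (s)(s) = s^2
s = √(6.8 x 10^-9) = 8.2 x 10^-5 M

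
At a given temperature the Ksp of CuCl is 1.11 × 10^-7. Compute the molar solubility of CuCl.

CuCl(s) ⇌ Cu^+ + Cl^-
Ksp = [Cu^+][Cl^-]
For each mole of CuCl that dissolves: [Cu^+] = s, [Cl^-] = s.
Ksp = s × s = s^2
s = √(1.11 × 10^-7) = 3.33 x 10^-4 M

s = 3.33e-4 M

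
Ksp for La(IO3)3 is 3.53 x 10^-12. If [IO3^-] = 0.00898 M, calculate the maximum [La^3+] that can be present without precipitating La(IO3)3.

4.87 x 10^-6 M

La(IO3)3(s) ⇌ La^3+ + 3 IO3^-
Ksp = [La^3+][IO3^-]^3
Precipitation begins when Q = Ksp. With [IO3^-] = 0.00898 M:
3.53 x 10^-12 = (0.00898)^3 × [La^3+]
[La^3+] = (3.53 x 10^-12 / 7.242 × 10^-7) = 4.87 × 10^-6 M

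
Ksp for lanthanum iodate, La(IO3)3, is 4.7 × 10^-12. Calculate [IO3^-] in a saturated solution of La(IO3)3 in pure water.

La(IO3)3(s) ⇌ La^3+(aq) + 3 IO3^-(aq)
Ksp = [La^3+][IO3^-]^3
With molar solubility s: [La^3+] = s, [IO3^-] = 3s.
So Ksp = s × (3s)^3 = 27s^4
s^4 = 4.7 × 10^-12 / 27, so s = 6.46 × 10^-4 M
[IO3^-] = 3s = 1.9 × 10^-3 M

[IO3^-] = 1.9e-3 M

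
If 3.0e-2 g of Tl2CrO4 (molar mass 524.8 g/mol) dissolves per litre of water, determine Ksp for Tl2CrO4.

7.5e-13

Molar solubility s = (3.0 x 10^-2 g/L) / (524.8 g/mol) = 5.72 × 10^-5 M.
Tl2CrO4(s) ⇌ 2 Tl^+ + CrO4^2-
With molar solubility s: [Tl^+] = 2s, [CrO4^2-] = s.
Ksp = [Tl^+]^2[CrO4^2-]
So Ksp = (2s)^2 × s = 4s^3
Ksp = 4 × (5.72 × 10^-5)^3 = 7.5 × 10^-13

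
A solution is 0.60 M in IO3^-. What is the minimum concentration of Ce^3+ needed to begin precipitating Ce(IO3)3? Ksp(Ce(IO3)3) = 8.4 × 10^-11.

[Ce^3+] = 3.9 x 10^-10 M

Ce(IO3)3(s) ⇌ Ce^3+ + 3 IO3^-
Ksp = [Ce^3+][IO3^-]^3
Precipitation begins when Q = Ksp. With [IO3^-] = 0.60 M:
8.4 × 10^-11 = (0.60)^3 × [Ce^3+]
[Ce^3+] = (8.4 × 10^-11 / 2.16 × 10^-1) = 3.9 × 10^-10 M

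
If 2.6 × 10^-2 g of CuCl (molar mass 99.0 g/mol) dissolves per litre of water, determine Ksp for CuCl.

Molar solubility s = (2.6 x 10^-2 g/L) / (99.0 g/mol) = 2.63 x 10^-4 M.
CuCl(s) <=> Cu^+ + Cl^-
Let s = molar solubility. Then [Cu^+] = s and [Cl^-] = s.
Ksp = [Cu^+][Cl^-]
Ksp = s × s = s^2
Ksp = (2.63 × 10^-4)^2 = 6.9 × 10^-8

Ksp ≈ 6.9e-8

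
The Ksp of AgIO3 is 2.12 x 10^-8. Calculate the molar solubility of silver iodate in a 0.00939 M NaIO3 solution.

AgIO3(s) ⇌ Ag^+ + IO3^-
Ksp = [Ag^+][IO3^-]
Let s be the molar solubility in this solution. [Ag^+] = s, [IO3^-] = 0.00939 + s ≈ 0.00939 (common-ion effect: IO3^- is already 0.00939 M).
Ksp ≈ s × 0.00939
s = 2.26 × 10^-6 M
Check: s = 2.3 × 10^-6 ≪ 0.00939, so the approximation is valid.

s ≈ 2.26 x 10^-6 M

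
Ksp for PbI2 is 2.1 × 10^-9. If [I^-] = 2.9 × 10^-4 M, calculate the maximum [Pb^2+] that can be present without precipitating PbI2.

2.5e-2 M

PbI2(s) <=> Pb^2+ + 2 I^-
Ksp = [Pb^2+][I^-]^2
Precipitation begins when Q = Ksp. With [I^-] = 2.9 × 10^-4 M:
2.1 × 10^-9 = (2.9 × 10^-4)^2 × [Pb^2+]
[Pb^2+] = (2.1 × 10^-9 / 8.41 × 10^-8) = 2.5 × 10^-2 M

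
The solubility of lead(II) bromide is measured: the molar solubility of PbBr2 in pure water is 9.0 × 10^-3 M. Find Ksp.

Ksp = 2.9 × 10^-6

PbBr2(s) ⇌ Pb^2+(aq) + 2 Br^-(aq)
Let s = molar solubility. Then [Pb^2+] = s and [Br^-] = 2s.
Ksp = [Pb^2+][Br^-]^2
Ksp = s(2s)^2 = 4s^3
Ksp = 4 × (9.0 × 10^-3)^3 = 2.9 × 10^-6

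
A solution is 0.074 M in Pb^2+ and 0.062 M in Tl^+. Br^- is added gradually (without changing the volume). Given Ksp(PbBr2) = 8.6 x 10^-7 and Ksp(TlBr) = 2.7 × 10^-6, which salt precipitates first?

Each salt begins to precipitate when Q = Ksp, i.e. when [Br^-] reaches its threshold.
For PbBr2: 8.6 x 10^-7 = 0.074 × [Br^-]^2  ⇒  [Br^-] = 3.4 × 10^-3 M.
For TlBr: 2.7 × 10^-6 = 0.062 × [Br^-]  ⇒  [Br^-] = 4.4 × 10^-5 M.
The salt with the lower threshold [Br^-] precipitates first: TlBr.

TlBr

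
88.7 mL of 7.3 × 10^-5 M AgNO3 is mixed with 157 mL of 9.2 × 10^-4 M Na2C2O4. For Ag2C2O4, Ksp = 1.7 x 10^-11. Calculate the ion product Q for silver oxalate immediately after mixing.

4.1e-13

Total volume = 88.7 + 157 = 245.7 mL.
[Ag^+] = 7.3 × 10^-5 × (88.7/245.7) = 2.64 × 10^-5 M
[C2O4^2-] = 9.2 × 10^-4 × (157/245.7) = 5.88 x 10^-4 M
Ag2C2O4(s) ⇌ 2 Ag^+ + C2O4^2-, so Q = [Ag^+]^2[C2O4^2-]
Q = (2.64 × 10^-5)^2(5.88 x 10^-4) = 4.1 x 10^-13
Q < Ksp, so no precipitate of Ag2C2O4 forms.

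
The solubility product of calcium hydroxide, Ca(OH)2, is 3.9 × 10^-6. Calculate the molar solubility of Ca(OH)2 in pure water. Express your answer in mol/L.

Ca(OH)2(s) <=> Ca^2+ + 2 OH^-
Ksp = [Ca^2+][OH^-]^2
For each mole of Ca(OH)2 that dissolves: [Ca^2+] = s, [OH^-] = 2s.
Substituting: Ksp = s(2s)^2 = 4s^3
Solving, s = (3.9 × 10^-6/4)^(1/3) = 9.9 × 10^-3 M

s = 9.9 x 10^-3 M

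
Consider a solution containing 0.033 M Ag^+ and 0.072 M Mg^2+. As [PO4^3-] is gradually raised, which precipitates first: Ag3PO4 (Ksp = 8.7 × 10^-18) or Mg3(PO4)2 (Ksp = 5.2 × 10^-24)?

Each salt begins to precipitate when Q = Ksp, i.e. when [PO4^3-] reaches its threshold.
For Ag3PO4: 8.7 × 10^-18 = (0.033)^3 × [PO4^3-]  ⇒  [PO4^3-] = 2.4 × 10^-13 M.
For Mg3(PO4)2: 5.2 × 10^-24 = (0.072)^3 × [PO4^3-]^2  ⇒  [PO4^3-] = 1.2 × 10^-10 M.
The salt with the lower threshold [PO4^3-] precipitates first: Ag3PO4.

Ag3PO4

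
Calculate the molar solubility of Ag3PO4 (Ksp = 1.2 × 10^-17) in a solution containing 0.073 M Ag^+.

Ag3PO4(s) ⇌ 3 Ag^+(aq) + PO4^3-(aq)
Ksp = [Ag^+]^3[PO4^3-]
Let s = moles of Ag3PO4 that dissolve per litre. [Ag^+] = 0.073 + 3s ≈ 0.073, [PO4^3-] = s (Ksp is small, so little additional dissolves).
Ksp ≈ (0.073)^3 × s
s = 3.1 × 10^-14 M
Check: 3s = 9.3 × 10^-14 ≪ 0.073, so the approximation is valid.

s = 3.1 × 10^-14 M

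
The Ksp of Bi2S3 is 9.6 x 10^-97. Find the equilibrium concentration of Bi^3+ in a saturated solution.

Bi2S3(s) ⇌ 2 Bi^3+ + 3 S^2-
Ksp = [Bi^3+]^2[S^2-]^3
Let s = molar solubility. Then [Bi^3+] = 2s and [S^2-] = 3s.
So Ksp = (2s)^2 × (3s)^3 = 108s^5
Solving, s = (9.6 x 10^-97/108)^(1/5) = 2.45 × 10^-20 M
[Bi^3+] = 2s = 4.9 × 10^-20 M

[Bi^3+] ≈ 4.9 × 10^-20 M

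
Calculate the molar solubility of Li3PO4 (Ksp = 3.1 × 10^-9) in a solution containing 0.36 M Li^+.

s ≈ 6.6 × 10^-8 M

Li3PO4(s) ⇌ 3 Li^+(aq) + PO4^3-(aq)
Ksp = [Li^+]^3[PO4^3-]
Let s = moles of Li3PO4 that dissolve per litre. [Li^+] = 0.36 + 3s ≈ 0.36, [PO4^3-] = s (common-ion effect: Li^+ is already 0.36 M).
Ksp ≈ (0.36)^3 × s
s = 6.6 × 10^-8 M
Check: 3s = 2.0 × 10^-7 ≪ 0.36, so the approximation is valid.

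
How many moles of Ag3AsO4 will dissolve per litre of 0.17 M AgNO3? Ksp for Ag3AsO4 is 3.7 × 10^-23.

Ag3AsO4(s) ⇌ 3 Ag^+(aq) + AsO4^3-(aq)
Ksp = [Ag^+]^3[AsO4^3-]
Let s be the molar solubility in this solution. [Ag^+] = 0.17 + 3s ≈ 0.17, [AsO4^3-] = s (Ksp is small, so little additional dissolves).
Ksp ≈ (0.17)^3 × s
s = 7.5 × 10^-21 M
Check: 3s = 2.3 × 10^-20 ≪ 0.17, so the approximation is valid.

s = 7.5 x 10^-21 M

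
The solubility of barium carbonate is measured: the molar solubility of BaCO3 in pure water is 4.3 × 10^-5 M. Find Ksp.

BaCO3(s) <=> Ba^2+(aq) + CO3^2-(aq)
For each mole of BaCO3 that dissolves: [Ba^2+] = s, [CO3^2-] = s.
Ksp = [Ba^2+][CO3^2-]
Ksp = (s)(s) = s^2
With s = 4.3 x 10^-5: Ksp = 1.8 × 10^-9

Ksp ≈ 1.8 × 10^-9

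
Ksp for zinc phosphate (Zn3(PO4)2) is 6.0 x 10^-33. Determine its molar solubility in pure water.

1.4e-7 M

Zn3(PO4)2(s) <=> 3 Zn^2+(aq) + 2 PO4^3-(aq)
Ksp = [Zn^2+]^3[PO4^3-]^2
If s mol/L of Zn3(PO4)2 dissolves, [Zn^2+] = 3s and [PO4^3-] = 2s.
Ksp = (3s)^3(2s)^2 = 108s^5
Solving, s = (6.0 x 10^-33/108)^(1/5) = 1.4 × 10^-7 M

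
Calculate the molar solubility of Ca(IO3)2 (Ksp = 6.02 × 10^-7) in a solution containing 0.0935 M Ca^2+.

s = 1.27e-3 M

Ca(IO3)2(s) <=> Ca^2+(aq) + 2 IO3^-(aq)
Ksp = [Ca^2+][IO3^-]^2
If s mol/L dissolves here, [Ca^2+] = 0.0935 + s ≈ 0.0935, [IO3^-] = 2s (common-ion effect: Ca^2+ is already 0.0935 M).
Ksp ≈ 0.0935 × (2s)^2
s = 1.27 × 10^-3 M
Check: s = 1.3 × 10^-3 ≪ 0.0935, so the approximation is valid.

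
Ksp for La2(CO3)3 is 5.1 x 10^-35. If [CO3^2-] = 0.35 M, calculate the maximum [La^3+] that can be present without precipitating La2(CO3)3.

La2(CO3)3(s) <=> 2 La^3+ + 3 CO3^2-
Ksp = [La^3+]^2[CO3^2-]^3
Precipitation begins when Q = Ksp. With [CO3^2-] = 0.35 M:
5.1 x 10^-35 = (0.35)^3 × [La^3+]^2
[La^3+] = (5.1 x 10^-35 / 4.29 × 10^-2)^(1/2) = 3.4 x 10^-17 M

3.4e-17 M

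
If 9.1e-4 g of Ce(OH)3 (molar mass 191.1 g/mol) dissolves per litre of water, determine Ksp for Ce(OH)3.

Molar solubility s = (9.1 × 10^-4 g/L) / (191.1 g/mol) = 4.76 × 10^-6 M.
Ce(OH)3(s) <=> Ce^3+(aq) + 3 OH^-(aq)
With molar solubility s: [Ce^3+] = s, [OH^-] = 3s.
Ksp = [Ce^3+][OH^-]^3
So Ksp = s × (3s)^3 = 27s^4
With s = 4.76 x 10^-6: Ksp = 1.4 x 10^-20

Ksp ≈ 1.4 x 10^-20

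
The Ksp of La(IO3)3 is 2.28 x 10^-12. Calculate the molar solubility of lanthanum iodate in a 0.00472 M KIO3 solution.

2.17e-5 M

La(IO3)3(s) ⇌ La^3+(aq) + 3 IO3^-(aq)
Ksp = [La^3+][IO3^-]^3
Let s = moles of La(IO3)3 that dissolve per litre. [La^3+] = s, [IO3^-] = 0.00472 + 3s ≈ 0.00472 (since IO3^- from KIO3 dominates).
Ksp ≈ s × (0.00472)^3
s = 2.17 x 10^-5 M
Check: 3s = 6.5 x 10^-5 ≪ 0.00472, so the approximation is valid.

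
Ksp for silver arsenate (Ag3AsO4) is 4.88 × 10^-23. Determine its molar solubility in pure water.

s = 1.16 x 10^-6 M

Ag3AsO4(s) <=> 3 Ag^+ + AsO4^3-
Ksp = [Ag^+]^3[AsO4^3-]
With molar solubility s: [Ag^+] = 3s, [AsO4^3-] = s.
Ksp = (3s)^3s = 27s^4
Solving, s = (4.88 × 10^-23/27)^(1/4) = 1.16 × 10^-6 M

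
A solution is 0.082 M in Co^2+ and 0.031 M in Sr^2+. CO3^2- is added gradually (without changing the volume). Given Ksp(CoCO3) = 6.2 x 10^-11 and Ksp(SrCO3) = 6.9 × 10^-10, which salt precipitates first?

Each salt begins to precipitate when Q = Ksp, i.e. when [CO3^2-] reaches its threshold.
For CoCO3: 6.2 x 10^-11 = 0.082 × [CO3^2-]  ⇒  [CO3^2-] = 7.6 × 10^-10 M.
For SrCO3: 6.9 × 10^-10 = 0.031 × [CO3^2-]  ⇒  [CO3^2-] = 2.2 x 10^-8 M.
The salt with the lower threshold [CO3^2-] precipitates first: CoCO3.

CoCO3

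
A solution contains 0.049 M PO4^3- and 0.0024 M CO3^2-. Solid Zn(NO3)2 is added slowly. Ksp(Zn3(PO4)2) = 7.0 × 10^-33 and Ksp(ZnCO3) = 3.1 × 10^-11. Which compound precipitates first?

Precipitation of each salt starts when its ion product equals its Ksp.
For Zn3(PO4)2: 7.0 × 10^-33 = (0.049)^2 × [Zn^2+]^3  ⇒  [Zn^2+] = 1.4 x 10^-10 M.
For ZnCO3: 3.1 × 10^-11 = 0.0024 × [Zn^2+]  ⇒  [Zn^2+] = 1.3 × 10^-8 M.
The salt with the lower threshold [Zn^2+] precipitates first: Zn3(PO4)2.

Zn3(PO4)2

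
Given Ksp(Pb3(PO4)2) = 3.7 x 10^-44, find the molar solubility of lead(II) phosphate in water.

Pb3(PO4)2(s) ⇌ 3 Pb^2+(aq) + 2 PO4^3-(aq)
Ksp = [Pb^2+]^3[PO4^3-]^2
With molar solubility s: [Pb^2+] = 3s, [PO4^3-] = 2s.
Ksp = (3s)^3(2s)^2 = 108s^5
s = (3.7 x 10^-44 / 108)^(1/5) = 8.1 × 10^-10 M

8.1 × 10^-10 M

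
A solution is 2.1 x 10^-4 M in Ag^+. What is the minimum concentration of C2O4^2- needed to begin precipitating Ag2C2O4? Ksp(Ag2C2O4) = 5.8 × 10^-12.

[C2O4^2-] = 1.3 × 10^-4 M

Ag2C2O4(s) ⇌ 2 Ag^+(aq) + C2O4^2-(aq)
Ksp = [Ag^+]^2[C2O4^2-]
Precipitation begins when Q = Ksp. With [Ag^+] = 2.1 x 10^-4 M:
5.8 × 10^-12 = (2.1 x 10^-4)^2 × [C2O4^2-]
[C2O4^2-] = (5.8 × 10^-12 / 4.41 x 10^-8) = 1.3 × 10^-4 M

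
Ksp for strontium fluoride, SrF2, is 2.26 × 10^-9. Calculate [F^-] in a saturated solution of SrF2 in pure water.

SrF2(s) ⇌ Sr^2+ + 2 F^-
Ksp = [Sr^2+][F^-]^2
With molar solubility s: [Sr^2+] = s, [F^-] = 2s.
Substituting: Ksp = s(2s)^2 = 4s^3
s^3 = 2.26 × 10^-9 / 4, so s = 8.267 × 10^-4 M
[F^-] = 2s = 1.65 × 10^-3 M

1.65 x 10^-3 M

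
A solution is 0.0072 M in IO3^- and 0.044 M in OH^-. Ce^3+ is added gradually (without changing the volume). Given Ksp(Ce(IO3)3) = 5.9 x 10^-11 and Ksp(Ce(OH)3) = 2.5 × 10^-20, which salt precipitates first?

Ce(OH)3

Precipitation of each salt starts when its ion product equals its Ksp.
For Ce(IO3)3: 5.9 x 10^-11 = (0.0072)^3 × [Ce^3+]  ⇒  [Ce^3+] = 1.6 × 10^-4 M.
For Ce(OH)3: 2.5 × 10^-20 = (0.044)^3 × [Ce^3+]  ⇒  [Ce^3+] = 2.9 × 10^-16 M.
The salt with the lower threshold [Ce^3+] precipitates first: Ce(OH)3.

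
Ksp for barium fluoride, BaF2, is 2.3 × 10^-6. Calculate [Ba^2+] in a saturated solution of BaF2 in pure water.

BaF2(s) <=> Ba^2+(aq) + 2 F^-(aq)
Ksp = [Ba^2+][F^-]^2
Let s = molar solubility. Then [Ba^2+] = s and [F^-] = 2s.
Ksp = s(2s)^2 = 4s^3
s = (2.3 × 10^-6 / 4)^(1/3) = 8.32 x 10^-3 M
[Ba^2+] = s = 8.3 x 10^-3 M

[Ba^2+] ≈ 8.3 × 10^-3 M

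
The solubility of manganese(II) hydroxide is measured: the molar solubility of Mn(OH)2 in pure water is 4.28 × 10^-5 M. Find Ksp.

Mn(OH)2(s) <=> Mn^2+ + 2 OH^-
If s mol/L of Mn(OH)2 dissolves, [Mn^2+] = s and [OH^-] = 2s.
Ksp = [Mn^2+][OH^-]^2
Substituting: Ksp = s(2s)^2 = 4s^3
With s = 4.28 × 10^-5: Ksp = 3.14 × 10^-13

3.14 × 10^-13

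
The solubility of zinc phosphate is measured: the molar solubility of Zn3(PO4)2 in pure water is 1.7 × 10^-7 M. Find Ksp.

Zn3(PO4)2(s) ⇌ 3 Zn^2+(aq) + 2 PO4^3-(aq)
If s mol/L of Zn3(PO4)2 dissolves, [Zn^2+] = 3s and [PO4^3-] = 2s.
Ksp = [Zn^2+]^3[PO4^3-]^2
Substituting: Ksp = (3s)^3(2s)^2 = 108s^5
With s = 1.7 × 10^-7: Ksp = 1.5 x 10^-32

Ksp = 1.5e-32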